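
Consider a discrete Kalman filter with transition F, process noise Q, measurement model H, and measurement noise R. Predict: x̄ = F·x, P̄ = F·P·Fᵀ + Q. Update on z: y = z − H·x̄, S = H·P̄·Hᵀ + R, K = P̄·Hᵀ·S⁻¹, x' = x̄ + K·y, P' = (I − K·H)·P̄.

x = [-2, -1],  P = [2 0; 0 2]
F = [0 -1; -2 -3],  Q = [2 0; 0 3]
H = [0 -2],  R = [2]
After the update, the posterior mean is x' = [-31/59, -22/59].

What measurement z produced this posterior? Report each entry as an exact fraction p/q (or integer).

x̄ = F·x = [1, 7]
P̄ = F·P·Fᵀ + Q = [4 6; 6 29]
S = H·P̄·Hᵀ + R = [118]
K = P̄·Hᵀ·S⁻¹ = [-6/59; -29/59]
x' − x̄ = [-90/59, -435/59] = K·y
y = (KᵀK)⁻¹·Kᵀ·(x' − x̄) = [15]
z = y + H·x̄ = [15] + [-14] = [1]

z = [1]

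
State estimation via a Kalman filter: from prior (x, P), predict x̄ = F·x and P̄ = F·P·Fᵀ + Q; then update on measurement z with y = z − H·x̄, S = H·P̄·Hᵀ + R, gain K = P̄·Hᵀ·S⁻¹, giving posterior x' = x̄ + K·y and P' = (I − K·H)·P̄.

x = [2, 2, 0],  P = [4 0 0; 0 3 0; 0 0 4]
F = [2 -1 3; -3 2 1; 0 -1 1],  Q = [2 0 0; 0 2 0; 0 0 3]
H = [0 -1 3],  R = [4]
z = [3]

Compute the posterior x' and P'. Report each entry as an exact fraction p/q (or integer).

x' = [761/160, -37/8, -3/5]
P' = [5151/160 45/8 12/5; 45/8 63/2 10; 12/5 10 18/5]

x̄ = F·x = [2, -2, -2]
P̄ = F·P·Fᵀ + Q = [57 -18 15; -18 54 -2; 15 -2 10]
y = z − H·x̄ = [7]
S = H·P̄·Hᵀ + R = [160]
K = P̄·Hᵀ·S⁻¹ = [63/160; -3/8; 1/5]
x' = x̄ + K·y = [761/160, -37/8, -3/5]
P' = (I − K·H)·P̄ = [5151/160 45/8 12/5; 45/8 63/2 10; 12/5 10 18/5]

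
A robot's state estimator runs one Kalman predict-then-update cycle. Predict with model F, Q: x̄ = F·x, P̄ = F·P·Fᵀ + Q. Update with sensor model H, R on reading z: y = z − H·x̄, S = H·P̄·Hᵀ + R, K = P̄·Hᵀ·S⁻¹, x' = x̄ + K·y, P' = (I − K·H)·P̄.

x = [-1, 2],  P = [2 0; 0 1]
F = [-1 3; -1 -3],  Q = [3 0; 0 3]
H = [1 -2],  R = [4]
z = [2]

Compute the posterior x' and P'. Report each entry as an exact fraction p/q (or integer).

x̄ = F·x = [7, -5]
P̄ = F·P·Fᵀ + Q = [14 -7; -7 14]
y = z − H·x̄ = [-15]
S = H·P̄·Hᵀ + R = [102]
K = P̄·Hᵀ·S⁻¹ = [14/51; -35/102]
x' = x̄ + K·y = [49/17, 5/34]
P' = (I − K·H)·P̄ = [322/51 133/51; 133/51 203/102]

x' = [49/17, 5/34]
P' = [322/51 133/51; 133/51 203/102]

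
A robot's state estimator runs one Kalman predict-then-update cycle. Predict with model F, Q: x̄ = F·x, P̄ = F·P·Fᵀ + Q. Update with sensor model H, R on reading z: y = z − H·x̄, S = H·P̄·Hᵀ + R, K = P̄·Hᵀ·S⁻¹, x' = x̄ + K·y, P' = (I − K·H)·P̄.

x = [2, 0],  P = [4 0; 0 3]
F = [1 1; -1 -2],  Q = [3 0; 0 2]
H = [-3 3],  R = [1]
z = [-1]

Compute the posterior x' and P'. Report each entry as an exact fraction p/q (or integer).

x̄ = F·x = [2, -2]
P̄ = F·P·Fᵀ + Q = [10 -10; -10 18]
y = z − H·x̄ = [11]
S = H·P̄·Hᵀ + R = [433]
K = P̄·Hᵀ·S⁻¹ = [-60/433; 84/433]
x' = x̄ + K·y = [206/433, 58/433]
P' = (I − K·H)·P̄ = [730/433 710/433; 710/433 738/433]

x' = [206/433, 58/433]
P' = [730/433 710/433; 710/433 738/433]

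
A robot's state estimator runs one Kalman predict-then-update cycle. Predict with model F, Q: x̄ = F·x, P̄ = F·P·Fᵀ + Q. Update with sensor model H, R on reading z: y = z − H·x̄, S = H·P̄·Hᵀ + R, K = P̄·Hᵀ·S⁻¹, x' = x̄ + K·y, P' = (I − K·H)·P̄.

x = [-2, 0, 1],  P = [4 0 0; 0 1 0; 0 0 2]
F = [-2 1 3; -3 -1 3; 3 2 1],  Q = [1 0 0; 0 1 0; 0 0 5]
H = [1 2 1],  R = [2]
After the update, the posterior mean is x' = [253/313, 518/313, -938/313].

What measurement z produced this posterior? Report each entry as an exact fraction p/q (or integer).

z = [1]

x̄ = F·x = [7, 9, -5]
P̄ = F·P·Fᵀ + Q = [36 41 -16; 41 56 -32; -16 -32 47]
S = H·P̄·Hᵀ + R = [313]
K = P̄·Hᵀ·S⁻¹ = [102/313; 121/313; -33/313]
x' − x̄ = [-1938/313, -2299/313, 627/313] = K·y
y = (KᵀK)⁻¹·Kᵀ·(x' − x̄) = [-19]
z = y + H·x̄ = [-19] + [20] = [1]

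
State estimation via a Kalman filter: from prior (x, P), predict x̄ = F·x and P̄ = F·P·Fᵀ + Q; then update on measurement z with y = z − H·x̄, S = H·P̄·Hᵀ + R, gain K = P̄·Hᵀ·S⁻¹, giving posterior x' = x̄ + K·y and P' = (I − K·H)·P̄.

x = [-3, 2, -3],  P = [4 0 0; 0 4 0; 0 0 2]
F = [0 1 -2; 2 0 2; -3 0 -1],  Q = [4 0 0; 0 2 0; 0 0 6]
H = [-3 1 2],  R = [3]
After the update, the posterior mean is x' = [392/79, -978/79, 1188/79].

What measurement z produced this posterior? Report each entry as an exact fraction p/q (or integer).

x̄ = F·x = [8, -12, 12]
P̄ = F·P·Fᵀ + Q = [16 -8 4; -8 26 -28; 4 -28 44]
S = H·P̄·Hᵀ + R = [237]
K = P̄·Hᵀ·S⁻¹ = [-16/79; -2/79; 16/79]
x' − x̄ = [-240/79, -30/79, 240/79] = K·y
y = (KᵀK)⁻¹·Kᵀ·(x' − x̄) = [15]
z = y + H·x̄ = [15] + [-12] = [3]

z = [3]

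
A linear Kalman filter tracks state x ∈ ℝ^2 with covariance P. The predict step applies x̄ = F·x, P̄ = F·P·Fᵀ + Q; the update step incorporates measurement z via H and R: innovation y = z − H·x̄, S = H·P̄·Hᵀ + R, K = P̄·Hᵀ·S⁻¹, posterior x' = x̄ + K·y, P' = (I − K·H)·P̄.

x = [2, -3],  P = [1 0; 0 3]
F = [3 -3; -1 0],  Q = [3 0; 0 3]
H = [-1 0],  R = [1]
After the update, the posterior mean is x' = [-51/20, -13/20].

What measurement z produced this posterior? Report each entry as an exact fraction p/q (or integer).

x̄ = F·x = [15, -2]
P̄ = F·P·Fᵀ + Q = [39 -3; -3 4]
S = H·P̄·Hᵀ + R = [40]
K = P̄·Hᵀ·S⁻¹ = [-39/40; 3/40]
x' − x̄ = [-351/20, 27/20] = K·y
y = (KᵀK)⁻¹·Kᵀ·(x' − x̄) = [18]
z = y + H·x̄ = [18] + [-15] = [3]

z = [3]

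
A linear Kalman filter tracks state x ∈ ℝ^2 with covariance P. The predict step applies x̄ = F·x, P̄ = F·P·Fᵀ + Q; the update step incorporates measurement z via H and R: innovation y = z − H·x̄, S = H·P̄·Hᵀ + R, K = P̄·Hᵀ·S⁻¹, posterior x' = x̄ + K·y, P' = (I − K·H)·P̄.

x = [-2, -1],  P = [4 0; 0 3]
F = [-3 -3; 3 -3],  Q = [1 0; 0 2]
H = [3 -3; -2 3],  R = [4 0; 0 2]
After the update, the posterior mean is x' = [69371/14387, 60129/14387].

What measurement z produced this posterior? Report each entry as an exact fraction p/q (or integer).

z = [2, 3]

x̄ = F·x = [9, -3]
P̄ = F·P·Fᵀ + Q = [64 -9; -9 65]
S = H·P̄·Hᵀ + R = [1327 -1104; -1104 951]
K = P̄·Hᵀ·S⁻¹ = [12383/14387 36091/43161; 8010/14387 12521/14387]
x' − x̄ = [-60112/14387, 103290/14387] = K·y
y = (KᵀK)⁻¹·Kᵀ·(x' − x̄) = [-34, 30]
z = y + H·x̄ = [-34, 30] + [36, -27] = [2, 3]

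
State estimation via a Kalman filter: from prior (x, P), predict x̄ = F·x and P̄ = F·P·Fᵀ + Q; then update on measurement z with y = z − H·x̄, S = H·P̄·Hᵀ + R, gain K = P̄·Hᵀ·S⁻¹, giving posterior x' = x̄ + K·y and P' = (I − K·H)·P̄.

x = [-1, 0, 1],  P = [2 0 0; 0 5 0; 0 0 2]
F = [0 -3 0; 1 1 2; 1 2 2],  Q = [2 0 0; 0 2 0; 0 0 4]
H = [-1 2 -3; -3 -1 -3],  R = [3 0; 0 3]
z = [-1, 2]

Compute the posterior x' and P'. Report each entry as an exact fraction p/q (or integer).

x̄ = F·x = [0, 1, 1]
P̄ = F·P·Fᵀ + Q = [47 -15 -30; -15 17 20; -30 20 34]
y = z − H·x̄ = [0, 6]
S = H·P̄·Hᵀ + R = [64 68; 68 239]
K = P̄·Hᵀ·S⁻¹ = [5555/10672 -797/2668; -453/10672 -325/2668; -342/667 8/667]
x' = x̄ + K·y = [-2391/1334, 359/1334, 715/667]
P' = (I − K·H)·P̄ = [314601/10672 -200991/10672 -15276/667; -200991/10672 134841/10672 9834/667; -15276/667 9834/667 11990/667]

x' = [-2391/1334, 359/1334, 715/667]
P' = [314601/10672 -200991/10672 -15276/667; -200991/10672 134841/10672 9834/667; -15276/667 9834/667 11990/667]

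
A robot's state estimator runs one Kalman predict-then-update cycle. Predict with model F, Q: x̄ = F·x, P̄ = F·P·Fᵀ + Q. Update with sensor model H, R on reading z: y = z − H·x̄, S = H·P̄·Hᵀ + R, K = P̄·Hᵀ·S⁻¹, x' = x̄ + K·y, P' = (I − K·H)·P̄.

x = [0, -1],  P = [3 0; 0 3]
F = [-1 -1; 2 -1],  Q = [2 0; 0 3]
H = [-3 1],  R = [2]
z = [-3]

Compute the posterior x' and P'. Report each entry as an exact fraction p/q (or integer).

x̄ = F·x = [1, 1]
P̄ = F·P·Fᵀ + Q = [8 -3; -3 18]
y = z − H·x̄ = [-1]
S = H·P̄·Hᵀ + R = [110]
K = P̄·Hᵀ·S⁻¹ = [-27/110; 27/110]
x' = x̄ + K·y = [137/110, 83/110]
P' = (I − K·H)·P̄ = [151/110 399/110; 399/110 1251/110]

x' = [137/110, 83/110]
P' = [151/110 399/110; 399/110 1251/110]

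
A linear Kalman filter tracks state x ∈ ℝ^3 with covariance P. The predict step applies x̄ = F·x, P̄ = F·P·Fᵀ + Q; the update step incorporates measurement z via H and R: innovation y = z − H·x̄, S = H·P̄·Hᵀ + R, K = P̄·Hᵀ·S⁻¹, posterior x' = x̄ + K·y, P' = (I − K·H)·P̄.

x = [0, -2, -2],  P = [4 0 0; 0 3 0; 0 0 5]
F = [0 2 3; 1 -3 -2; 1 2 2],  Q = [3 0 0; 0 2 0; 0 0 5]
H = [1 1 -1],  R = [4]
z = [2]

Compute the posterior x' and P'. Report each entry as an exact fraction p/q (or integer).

x̄ = F·x = [-10, 10, -8]
P̄ = F·P·Fᵀ + Q = [60 -48 42; -48 53 -34; 42 -34 41]
y = z − H·x̄ = [-6]
S = H·P̄·Hᵀ + R = [46]
K = P̄·Hᵀ·S⁻¹ = [-15/23; 39/46; -33/46]
x' = x̄ + K·y = [-140/23, 113/23, -85/23]
P' = (I − K·H)·P̄ = [930/23 -519/23 471/23; -519/23 917/46 -277/46; 471/23 -277/46 797/46]

x' = [-140/23, 113/23, -85/23]
P' = [930/23 -519/23 471/23; -519/23 917/46 -277/46; 471/23 -277/46 797/46]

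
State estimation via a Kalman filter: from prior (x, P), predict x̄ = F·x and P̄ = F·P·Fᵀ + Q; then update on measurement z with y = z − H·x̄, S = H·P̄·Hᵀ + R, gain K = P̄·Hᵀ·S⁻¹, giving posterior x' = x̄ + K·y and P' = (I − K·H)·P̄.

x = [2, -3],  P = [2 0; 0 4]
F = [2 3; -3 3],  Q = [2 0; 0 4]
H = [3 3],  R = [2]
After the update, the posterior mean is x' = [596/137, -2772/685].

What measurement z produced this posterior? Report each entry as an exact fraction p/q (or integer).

z = [1]

x̄ = F·x = [-5, -15]
P̄ = F·P·Fᵀ + Q = [46 24; 24 58]
S = H·P̄·Hᵀ + R = [1370]
K = P̄·Hᵀ·S⁻¹ = [21/137; 123/685]
x' − x̄ = [1281/137, 7503/685] = K·y
y = (KᵀK)⁻¹·Kᵀ·(x' − x̄) = [61]
z = y + H·x̄ = [61] + [-60] = [1]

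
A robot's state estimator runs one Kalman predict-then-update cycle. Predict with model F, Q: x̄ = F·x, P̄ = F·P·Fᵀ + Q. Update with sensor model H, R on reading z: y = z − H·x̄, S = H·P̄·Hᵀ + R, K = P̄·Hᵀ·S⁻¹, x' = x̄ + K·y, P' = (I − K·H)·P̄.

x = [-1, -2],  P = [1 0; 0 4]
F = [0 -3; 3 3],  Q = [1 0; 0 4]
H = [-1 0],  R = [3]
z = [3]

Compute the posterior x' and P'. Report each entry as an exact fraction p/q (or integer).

x̄ = F·x = [6, -9]
P̄ = F·P·Fᵀ + Q = [37 -36; -36 49]
y = z − H·x̄ = [9]
S = H·P̄·Hᵀ + R = [40]
K = P̄·Hᵀ·S⁻¹ = [-37/40; 9/10]
x' = x̄ + K·y = [-93/40, -9/10]
P' = (I − K·H)·P̄ = [111/40 -27/10; -27/10 83/5]

x' = [-93/40, -9/10]
P' = [111/40 -27/10; -27/10 83/5]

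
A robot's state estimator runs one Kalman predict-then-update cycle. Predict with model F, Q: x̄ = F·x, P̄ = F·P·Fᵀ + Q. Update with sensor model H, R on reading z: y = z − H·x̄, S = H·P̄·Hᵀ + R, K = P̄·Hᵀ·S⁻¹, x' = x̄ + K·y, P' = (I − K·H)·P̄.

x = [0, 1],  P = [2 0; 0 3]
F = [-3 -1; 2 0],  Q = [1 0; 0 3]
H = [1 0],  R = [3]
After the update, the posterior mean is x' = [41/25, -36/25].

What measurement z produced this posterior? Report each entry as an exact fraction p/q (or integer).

x̄ = F·x = [-1, 0]
P̄ = F·P·Fᵀ + Q = [22 -12; -12 11]
S = H·P̄·Hᵀ + R = [25]
K = P̄·Hᵀ·S⁻¹ = [22/25; -12/25]
x' − x̄ = [66/25, -36/25] = K·y
y = (KᵀK)⁻¹·Kᵀ·(x' − x̄) = [3]
z = y + H·x̄ = [3] + [-1] = [2]

z = [2]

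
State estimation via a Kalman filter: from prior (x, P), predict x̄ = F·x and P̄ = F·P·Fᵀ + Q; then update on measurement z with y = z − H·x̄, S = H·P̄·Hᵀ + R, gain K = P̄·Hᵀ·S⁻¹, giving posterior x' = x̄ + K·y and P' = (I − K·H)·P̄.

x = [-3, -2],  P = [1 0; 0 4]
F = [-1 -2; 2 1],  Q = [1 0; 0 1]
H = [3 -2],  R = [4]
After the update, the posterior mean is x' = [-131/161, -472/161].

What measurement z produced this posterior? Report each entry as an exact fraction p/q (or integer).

z = [3]

x̄ = F·x = [7, -8]
P̄ = F·P·Fᵀ + Q = [18 -10; -10 9]
S = H·P̄·Hᵀ + R = [322]
K = P̄·Hᵀ·S⁻¹ = [37/161; -24/161]
x' − x̄ = [-1258/161, 816/161] = K·y
y = (KᵀK)⁻¹·Kᵀ·(x' − x̄) = [-34]
z = y + H·x̄ = [-34] + [37] = [3]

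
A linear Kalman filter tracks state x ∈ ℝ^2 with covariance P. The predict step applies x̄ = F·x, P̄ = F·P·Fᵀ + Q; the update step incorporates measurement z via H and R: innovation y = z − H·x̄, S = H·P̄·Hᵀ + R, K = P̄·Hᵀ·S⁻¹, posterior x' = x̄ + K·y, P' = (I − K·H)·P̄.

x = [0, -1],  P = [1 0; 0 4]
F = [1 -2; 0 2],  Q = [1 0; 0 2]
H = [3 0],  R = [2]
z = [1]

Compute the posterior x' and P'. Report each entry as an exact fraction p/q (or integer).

x' = [29/82, -22/41]
P' = [9/41 -8/41; -8/41 162/41]

x̄ = F·x = [2, -2]
P̄ = F·P·Fᵀ + Q = [18 -16; -16 18]
y = z − H·x̄ = [-5]
S = H·P̄·Hᵀ + R = [164]
K = P̄·Hᵀ·S⁻¹ = [27/82; -12/41]
x' = x̄ + K·y = [29/82, -22/41]
P' = (I − K·H)·P̄ = [9/41 -8/41; -8/41 162/41]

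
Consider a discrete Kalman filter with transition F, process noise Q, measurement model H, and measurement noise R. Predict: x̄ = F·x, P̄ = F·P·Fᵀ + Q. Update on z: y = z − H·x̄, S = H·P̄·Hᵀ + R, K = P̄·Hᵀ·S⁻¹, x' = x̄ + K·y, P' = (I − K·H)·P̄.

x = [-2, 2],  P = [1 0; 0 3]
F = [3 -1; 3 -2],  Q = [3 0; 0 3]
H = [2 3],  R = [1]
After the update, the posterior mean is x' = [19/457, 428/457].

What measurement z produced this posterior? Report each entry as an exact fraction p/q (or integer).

x̄ = F·x = [-8, -10]
P̄ = F·P·Fᵀ + Q = [15 15; 15 24]
S = H·P̄·Hᵀ + R = [457]
K = P̄·Hᵀ·S⁻¹ = [75/457; 102/457]
x' − x̄ = [3675/457, 4998/457] = K·y
y = (KᵀK)⁻¹·Kᵀ·(x' − x̄) = [49]
z = y + H·x̄ = [49] + [-46] = [3]

z = [3]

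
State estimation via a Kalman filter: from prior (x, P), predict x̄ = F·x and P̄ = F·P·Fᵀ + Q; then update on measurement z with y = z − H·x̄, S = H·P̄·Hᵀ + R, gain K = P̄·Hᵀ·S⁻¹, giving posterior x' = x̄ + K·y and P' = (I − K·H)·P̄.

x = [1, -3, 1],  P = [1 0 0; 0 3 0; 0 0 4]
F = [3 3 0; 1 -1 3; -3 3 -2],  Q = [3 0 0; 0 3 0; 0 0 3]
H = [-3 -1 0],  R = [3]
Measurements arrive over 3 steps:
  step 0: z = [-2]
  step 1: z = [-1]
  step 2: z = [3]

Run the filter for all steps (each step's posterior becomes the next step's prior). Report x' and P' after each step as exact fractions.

step 0: x̄ = F·x = [-6, 7, -14]
step 0: P̄ = F·P·Fᵀ + Q = [39 -6 18; -6 43 -36; 18 -36 55]
step 0: y = z − H·x̄ = [-13]
step 0: S = H·P̄·Hᵀ + R = [361]
step 0: K = P̄·Hᵀ·S⁻¹ = [-111/361; -25/361; -18/361]
step 0: x' = x̄ + K·y = [-723/361, 2852/361, -4820/361]
step 0: P' = (I − K·H)·P̄ = [1758/361 -4941/361 4500/361; -4941/361 14898/361 -13446/361; 4500/361 -13446/361 19531/361]
step 1: x̄ = F·x = [6387/361, -18035/361, 20365/361]
step 1: P̄ = F·P·Fᵀ + Q = [62049/361 -119934/361 171936/361; -119934/361 311076/361 -394206/361; 171936/361 -394206/361 533401/361]
step 1: y = z − H·x̄ = [765/361]
step 1: S = H·P̄·Hᵀ + R = [150996/361]
step 1: K = P̄·Hᵀ·S⁻¹ = [-22071/50332; 8121/25166; -20267/25166]
step 1: x' = x̄ + K·y = [843729/50332, -1240045/25166, 1376735/25166]
step 1: P' = (I − K·H)·P̄ = [4602945/50332 -6871311/25166 8268705/25166; -6871311/25166 10294785/12583 -12372657/12583; 8268705/25166 -12372657/12583 15178756/12583]
step 2: x̄ = F·x = [-4909083/50332, 11584229/50332, -15478397/50332]
step 2: P̄ = F·P·Fᵀ + Q = [164822565/50332 -406307547/50332 526905063/50332; -406307547/50332 1016021769/50332 -1310400549/50332; 526905063/50332 -1310400549/50332 1694753509/50332]
step 2: y = z − H·x̄ = [-748006/12583]
step 2: S = H·P̄·Hᵀ + R = [15432642/12583]
step 2: K = P̄·Hᵀ·S⁻¹ = [-2448893/1714738; 8454203/2572107; -3754370/857369]
step 2: x' = x̄ + K·y = [-43338017/3429476, 357680857/10288428, -161927411/3429476]
step 2: P' = (I − K·H)·P̄ = [2651702541/3429476 -7940414265/3429476 9597572289/3429476; -7940414265/3429476 23787425983/3429476 -28747664427/3429476; 9597572289/3429476 -28747664427/3429476 34822216187/3429476]

step 0: x' = [-723/361, 2852/361, -4820/361], P' = [1758/361 -4941/361 4500/361; -4941/361 14898/361 -13446/361; 4500/361 -13446/361 19531/361]
step 1: x' = [843729/50332, -1240045/25166, 1376735/25166], P' = [4602945/50332 -6871311/25166 8268705/25166; -6871311/25166 10294785/12583 -12372657/12583; 8268705/25166 -12372657/12583 15178756/12583]
step 2: x' = [-43338017/3429476, 357680857/10288428, -161927411/3429476], P' = [2651702541/3429476 -7940414265/3429476 9597572289/3429476; -7940414265/3429476 23787425983/3429476 -28747664427/3429476; 9597572289/3429476 -28747664427/3429476 34822216187/3429476]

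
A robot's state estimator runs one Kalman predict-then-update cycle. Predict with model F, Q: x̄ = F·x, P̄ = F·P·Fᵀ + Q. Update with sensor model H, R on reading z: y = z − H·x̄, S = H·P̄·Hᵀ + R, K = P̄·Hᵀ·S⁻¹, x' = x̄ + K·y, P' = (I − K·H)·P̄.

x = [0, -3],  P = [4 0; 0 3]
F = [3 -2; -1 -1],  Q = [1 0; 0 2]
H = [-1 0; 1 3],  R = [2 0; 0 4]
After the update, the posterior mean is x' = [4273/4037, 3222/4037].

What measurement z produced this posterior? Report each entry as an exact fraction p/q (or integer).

z = [-1, 3]

x̄ = F·x = [6, 3]
P̄ = F·P·Fᵀ + Q = [49 -6; -6 9]
S = H·P̄·Hᵀ + R = [51 -31; -31 98]
K = P̄·Hᵀ·S⁻¹ = [-3841/4037 62/4037; 1239/4037 1257/4037]
x' − x̄ = [-19949/4037, -8889/4037] = K·y
y = (KᵀK)⁻¹·Kᵀ·(x' − x̄) = [5, -12]
z = y + H·x̄ = [5, -12] + [-6, 15] = [-1, 3]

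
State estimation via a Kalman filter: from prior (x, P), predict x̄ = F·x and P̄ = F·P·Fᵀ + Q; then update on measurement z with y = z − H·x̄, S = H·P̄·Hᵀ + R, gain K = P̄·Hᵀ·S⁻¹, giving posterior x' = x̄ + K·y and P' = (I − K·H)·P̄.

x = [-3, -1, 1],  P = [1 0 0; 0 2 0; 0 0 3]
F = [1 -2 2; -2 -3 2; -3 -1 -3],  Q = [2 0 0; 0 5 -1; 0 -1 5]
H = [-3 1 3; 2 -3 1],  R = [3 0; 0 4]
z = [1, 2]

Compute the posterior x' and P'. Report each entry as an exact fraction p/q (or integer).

x' = [131895/138959, 79877/138959, 160335/138959]
P' = [1101357/138959 1006554/138959 750716/138959; 1006554/138959 972681/138959 682407/138959; 750716/138959 682407/138959 554217/138959]

x̄ = F·x = [1, 11, 7]
P̄ = F·P·Fᵀ + Q = [23 22 -17; 22 39 -7; -17 -7 43]
y = z − H·x̄ = [-28, 26]
S = H·P̄·Hᵀ + R = [768 121; 121 200]
K = P̄·Hᵀ·S⁻¹ = [-15123/138959 -16558/138959; 80/138959 -55632/138959; 30970/138959 2107/138959]
x' = x̄ + K·y = [131895/138959, 79877/138959, 160335/138959]
P' = (I − K·H)·P̄ = [1101357/138959 1006554/138959 750716/138959; 1006554/138959 972681/138959 682407/138959; 750716/138959 682407/138959 554217/138959]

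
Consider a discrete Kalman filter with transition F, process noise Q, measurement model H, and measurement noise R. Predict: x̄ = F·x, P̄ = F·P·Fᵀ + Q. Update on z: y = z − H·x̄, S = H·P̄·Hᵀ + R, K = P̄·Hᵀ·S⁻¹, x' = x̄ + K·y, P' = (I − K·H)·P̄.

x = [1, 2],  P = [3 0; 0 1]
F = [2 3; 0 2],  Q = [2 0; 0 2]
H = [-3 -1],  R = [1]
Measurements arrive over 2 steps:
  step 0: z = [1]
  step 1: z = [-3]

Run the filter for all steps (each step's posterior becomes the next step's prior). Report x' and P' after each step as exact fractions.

step 0: x̄ = F·x = [8, 4]
step 0: P̄ = F·P·Fᵀ + Q = [23 6; 6 6]
step 0: y = z − H·x̄ = [29]
step 0: S = H·P̄·Hᵀ + R = [250]
step 0: K = P̄·Hᵀ·S⁻¹ = [-3/10; -12/125]
step 0: x' = x̄ + K·y = [-7/10, 152/125]
step 0: P' = (I − K·H)·P̄ = [1/2 -6/5; -6/5 462/125]
step 1: x̄ = F·x = [281/125, 304/125]
step 1: P̄ = F·P·Fᵀ + Q = [2858/125 2172/125; 2172/125 2098/125]
step 1: y = z − H·x̄ = [772/125]
step 1: S = H·P̄·Hᵀ + R = [40977/125]
step 1: K = P̄·Hᵀ·S⁻¹ = [-1194/4553; -8614/40977]
step 1: x' = x̄ + K·y = [2861/4553, 46456/40977]
step 1: P' = (I − K·H)·P̄ = [1454/4553 -3168/4553; -3168/4553 94150/40977]

step 0: x' = [-7/10, 152/125], P' = [1/2 -6/5; -6/5 462/125]
step 1: x' = [2861/4553, 46456/40977], P' = [1454/4553 -3168/4553; -3168/4553 94150/40977]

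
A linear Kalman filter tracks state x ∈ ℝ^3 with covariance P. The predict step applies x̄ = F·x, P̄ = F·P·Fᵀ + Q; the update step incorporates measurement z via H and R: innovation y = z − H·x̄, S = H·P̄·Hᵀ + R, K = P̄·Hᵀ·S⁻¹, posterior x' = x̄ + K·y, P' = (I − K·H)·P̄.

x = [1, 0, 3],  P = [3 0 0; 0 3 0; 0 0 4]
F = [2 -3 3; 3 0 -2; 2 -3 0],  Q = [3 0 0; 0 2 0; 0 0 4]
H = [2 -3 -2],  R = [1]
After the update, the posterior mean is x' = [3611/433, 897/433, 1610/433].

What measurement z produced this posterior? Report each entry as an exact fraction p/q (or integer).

z = [3]

x̄ = F·x = [11, -3, 2]
P̄ = F·P·Fᵀ + Q = [78 -6 39; -6 45 18; 39 18 43]
S = H·P̄·Hᵀ + R = [866]
K = P̄·Hᵀ·S⁻¹ = [48/433; -183/866; -31/433]
x' − x̄ = [-1152/433, 2196/433, 744/433] = K·y
y = (KᵀK)⁻¹·Kᵀ·(x' − x̄) = [-24]
z = y + H·x̄ = [-24] + [27] = [3]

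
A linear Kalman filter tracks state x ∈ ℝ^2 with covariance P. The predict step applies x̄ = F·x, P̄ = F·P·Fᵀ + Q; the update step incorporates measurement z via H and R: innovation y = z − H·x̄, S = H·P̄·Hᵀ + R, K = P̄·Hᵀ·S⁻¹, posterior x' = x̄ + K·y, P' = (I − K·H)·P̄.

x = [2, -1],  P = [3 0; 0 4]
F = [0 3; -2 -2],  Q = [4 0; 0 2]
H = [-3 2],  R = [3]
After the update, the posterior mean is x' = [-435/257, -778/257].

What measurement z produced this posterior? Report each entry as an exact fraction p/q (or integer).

z = [-1]

x̄ = F·x = [-3, -2]
P̄ = F·P·Fᵀ + Q = [40 -24; -24 30]
S = H·P̄·Hᵀ + R = [771]
K = P̄·Hᵀ·S⁻¹ = [-56/257; 44/257]
x' − x̄ = [336/257, -264/257] = K·y
y = (KᵀK)⁻¹·Kᵀ·(x' − x̄) = [-6]
z = y + H·x̄ = [-6] + [5] = [-1]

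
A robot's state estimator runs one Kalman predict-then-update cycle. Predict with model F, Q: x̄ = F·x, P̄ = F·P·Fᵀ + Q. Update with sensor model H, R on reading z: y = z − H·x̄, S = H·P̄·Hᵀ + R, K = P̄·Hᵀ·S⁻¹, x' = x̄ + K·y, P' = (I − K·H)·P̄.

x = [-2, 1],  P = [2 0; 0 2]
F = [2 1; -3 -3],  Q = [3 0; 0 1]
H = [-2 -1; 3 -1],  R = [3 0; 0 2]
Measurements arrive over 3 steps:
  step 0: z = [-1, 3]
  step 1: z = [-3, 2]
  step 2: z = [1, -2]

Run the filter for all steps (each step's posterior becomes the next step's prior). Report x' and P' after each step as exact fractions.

step 0: x' = [3291/4751, -3964/4751], P' = [863/4751 677/4751; 677/4751 5717/4751]
step 1: x' = [7424308/7828711, 6587134/7828711], P' = [1400910/7828711 1073598/7828711; 1073598/7828711 9165852/7828711]
step 2: x' = [-1006676853/1797819383, 8078101/1797819383], P' = [2251617537/12584735681 1722925047/12584735681; 1722925047/12584735681 14707748043/12584735681]

step 0: x̄ = F·x = [-3, 3]
step 0: P̄ = F·P·Fᵀ + Q = [13 -18; -18 37]
step 0: y = z − H·x̄ = [-4, 15]
step 0: S = H·P̄·Hᵀ + R = [20 -23; -23 264]
step 0: K = P̄·Hᵀ·S⁻¹ = [-801/4751 956/4751; -2357/4751 -1843/4751]
step 0: x' = x̄ + K·y = [3291/4751, -3964/4751]
step 0: P' = (I − K·H)·P̄ = [863/4751 677/4751; 677/4751 5717/4751]
step 1: x̄ = F·x = [2618/4751, 2019/4751]
step 1: P̄ = F·P·Fᵀ + Q = [26130/4751 -28422/4751; -28422/4751 76157/4751]
step 1: y = z − H·x̄ = [-6998/4751, 3667/4751]
step 1: S = H·P̄·Hᵀ + R = [81242/4751 -52201/4751; -52201/4751 491361/4751]
step 1: K = P̄·Hᵀ·S⁻¹ = [-1291806/7828711 1564566/7828711; -3771016/7828711 -2972529/7828711]
step 1: x' = x̄ + K·y = [7424308/7828711, 6587134/7828711]
step 1: P' = (I − K·H)·P̄ = [1400910/7828711 1073598/7828711; 1073598/7828711 9165852/7828711]
step 2: x̄ = F·x = [21435750/7828711, -42034326/7828711]
step 2: P̄ = F·P·Fᵀ + Q = [42550017/7828711 -45565398/7828711; -45565398/7828711 122254333/7828711]
step 2: y = z − H·x̄ = [8665885/7828711, -11090818/711701]
step 2: S = H·P̄·Hᵀ + R = [133678942/7828711 -7952761/711701; -7952761/711701 72204936/711701]
step 2: K = P̄·Hᵀ·S⁻¹ = [-2075386707/12584735681 2515963782/12584735681; -6051199379/12584735681 -4769486451/12584735681]
step 2: x' = x̄ + K·y = [-1006676853/1797819383, 8078101/1797819383]
step 2: P' = (I − K·H)·P̄ = [2251617537/12584735681 1722925047/12584735681; 1722925047/12584735681 14707748043/12584735681]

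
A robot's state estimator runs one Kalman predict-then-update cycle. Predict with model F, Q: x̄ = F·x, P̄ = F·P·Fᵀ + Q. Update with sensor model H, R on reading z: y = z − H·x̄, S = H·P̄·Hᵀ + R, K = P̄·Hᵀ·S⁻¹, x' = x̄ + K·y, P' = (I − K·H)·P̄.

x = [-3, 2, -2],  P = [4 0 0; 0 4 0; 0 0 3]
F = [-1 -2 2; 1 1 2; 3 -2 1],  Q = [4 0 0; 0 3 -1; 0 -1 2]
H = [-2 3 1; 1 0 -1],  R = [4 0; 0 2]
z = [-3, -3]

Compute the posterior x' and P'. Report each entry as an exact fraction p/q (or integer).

x' = [-8120/893, -4340/893, -17455/2679]
P' = [68102/2679 7586/893 22338/893; 7586/893 3100/893 6920/893; 22338/893 6920/893 71000/2679]

x̄ = F·x = [-5, -5, -15]
P̄ = F·P·Fᵀ + Q = [36 0 10; 0 23 9; 10 9 57]
y = z − H·x̄ = [17, -13]
S = H·P̄·Hᵀ + R = [426 -126; -126 75]
K = P̄·Hᵀ·S⁻¹ = [-229/2679 544/2679; 262/893 333/893; -187/2679 -1993/2679]
x' = x̄ + K·y = [-8120/893, -4340/893, -17455/2679]
P' = (I − K·H)·P̄ = [68102/2679 7586/893 22338/893; 7586/893 3100/893 6920/893; 22338/893 6920/893 71000/2679]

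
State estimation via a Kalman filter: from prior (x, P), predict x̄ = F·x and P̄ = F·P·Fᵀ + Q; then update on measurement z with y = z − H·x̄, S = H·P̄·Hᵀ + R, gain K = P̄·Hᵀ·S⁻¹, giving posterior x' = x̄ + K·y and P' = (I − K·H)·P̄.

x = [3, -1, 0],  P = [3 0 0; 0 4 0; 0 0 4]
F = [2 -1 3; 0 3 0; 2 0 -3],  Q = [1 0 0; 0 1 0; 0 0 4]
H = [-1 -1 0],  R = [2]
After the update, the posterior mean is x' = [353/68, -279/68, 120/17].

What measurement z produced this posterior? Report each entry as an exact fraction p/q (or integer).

z = [-1]

x̄ = F·x = [7, -3, 6]
P̄ = F·P·Fᵀ + Q = [53 -12 -24; -12 37 0; -24 0 52]
S = H·P̄·Hᵀ + R = [68]
K = P̄·Hᵀ·S⁻¹ = [-41/68; -25/68; 6/17]
x' − x̄ = [-123/68, -75/68, 18/17] = K·y
y = (KᵀK)⁻¹·Kᵀ·(x' − x̄) = [3]
z = y + H·x̄ = [3] + [-4] = [-1]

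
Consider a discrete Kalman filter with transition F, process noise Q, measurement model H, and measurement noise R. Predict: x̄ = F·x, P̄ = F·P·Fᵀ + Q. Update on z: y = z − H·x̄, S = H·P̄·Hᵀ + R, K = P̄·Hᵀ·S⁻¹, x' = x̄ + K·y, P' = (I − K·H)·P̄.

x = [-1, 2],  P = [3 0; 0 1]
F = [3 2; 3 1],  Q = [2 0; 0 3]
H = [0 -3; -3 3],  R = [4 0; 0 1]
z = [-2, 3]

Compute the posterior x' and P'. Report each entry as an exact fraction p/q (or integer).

x' = [-4412/15241, 10010/15241]
P' = [8322/15241 6668/15241; 6668/15241 6676/15241]

x̄ = F·x = [1, -1]
P̄ = F·P·Fᵀ + Q = [33 29; 29 31]
y = z − H·x̄ = [-5, 9]
S = H·P̄·Hᵀ + R = [283 -18; -18 55]
K = P̄·Hᵀ·S⁻¹ = [-5001/15241 -4962/15241; -5007/15241 24/15241]
x' = x̄ + K·y = [-4412/15241, 10010/15241]
P' = (I − K·H)·P̄ = [8322/15241 6668/15241; 6668/15241 6676/15241]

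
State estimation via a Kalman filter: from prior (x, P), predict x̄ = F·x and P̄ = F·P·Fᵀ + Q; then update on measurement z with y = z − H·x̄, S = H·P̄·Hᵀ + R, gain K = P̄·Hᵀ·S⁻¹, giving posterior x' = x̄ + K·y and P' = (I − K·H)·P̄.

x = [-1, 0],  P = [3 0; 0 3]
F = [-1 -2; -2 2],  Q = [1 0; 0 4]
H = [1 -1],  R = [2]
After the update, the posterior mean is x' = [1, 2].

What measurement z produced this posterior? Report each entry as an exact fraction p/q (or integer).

x̄ = F·x = [1, 2]
P̄ = F·P·Fᵀ + Q = [16 -6; -6 28]
S = H·P̄·Hᵀ + R = [58]
K = P̄·Hᵀ·S⁻¹ = [11/29; -17/29]
x' − x̄ = [0, 0] = K·y
y = (KᵀK)⁻¹·Kᵀ·(x' − x̄) = [0]
z = y + H·x̄ = [0] + [-1] = [-1]

z = [-1]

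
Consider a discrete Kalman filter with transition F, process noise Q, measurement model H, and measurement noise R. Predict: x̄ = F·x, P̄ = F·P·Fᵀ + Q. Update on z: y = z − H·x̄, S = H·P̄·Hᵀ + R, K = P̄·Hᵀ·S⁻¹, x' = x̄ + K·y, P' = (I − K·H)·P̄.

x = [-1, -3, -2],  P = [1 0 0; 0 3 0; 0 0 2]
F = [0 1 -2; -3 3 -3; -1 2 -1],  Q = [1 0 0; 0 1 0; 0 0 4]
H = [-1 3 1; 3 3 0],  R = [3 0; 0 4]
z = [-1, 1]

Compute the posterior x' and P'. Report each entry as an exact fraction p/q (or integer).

x' = [422/7487, 2679/7487, -16965/7487]
P' = [28466/52409 -13134/52409 41411/52409; -13134/52409 20126/52409 -44271/52409; 41411/52409 -44271/52409 208406/52409]

x̄ = F·x = [1, 0, -3]
P̄ = F·P·Fᵀ + Q = [12 21 10; 21 55 27; 10 27 19]
y = z − H·x̄ = [3, -2]
S = H·P̄·Hᵀ + R = [545 696; 696 985]
K = P̄·Hᵀ·S⁻¹ = [-8819/52409 11499/52409; 9747/52409 5244/52409; 11394/52409 -2145/52409]
x' = x̄ + K·y = [422/7487, 2679/7487, -16965/7487]
P' = (I − K·H)·P̄ = [28466/52409 -13134/52409 41411/52409; -13134/52409 20126/52409 -44271/52409; 41411/52409 -44271/52409 208406/52409]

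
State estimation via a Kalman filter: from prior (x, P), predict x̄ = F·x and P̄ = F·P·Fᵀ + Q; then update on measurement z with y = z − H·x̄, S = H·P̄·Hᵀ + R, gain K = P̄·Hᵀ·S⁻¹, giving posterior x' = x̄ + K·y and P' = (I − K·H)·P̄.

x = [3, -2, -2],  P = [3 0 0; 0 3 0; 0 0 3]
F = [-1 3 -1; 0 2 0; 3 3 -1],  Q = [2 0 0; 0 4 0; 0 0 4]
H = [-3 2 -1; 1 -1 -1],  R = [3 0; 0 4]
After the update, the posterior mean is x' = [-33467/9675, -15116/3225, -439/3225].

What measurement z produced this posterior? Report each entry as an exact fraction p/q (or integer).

x̄ = F·x = [-7, -4, 5]
P̄ = F·P·Fᵀ + Q = [35 18 21; 18 16 18; 21 18 61]
S = H·P̄·Hᵀ + R = [281 38; 38 74]
K = P̄·Hᵀ·S⁻¹ = [-3254/9675 1148/9675; -392/3225 -496/3225; -718/3225 -2159/3225]
x' − x̄ = [34258/9675, -2216/3225, -16564/3225] = K·y
y = (KᵀK)⁻¹·Kᵀ·(x' − x̄) = [-7, 10]
z = y + H·x̄ = [-7, 10] + [8, -8] = [1, 2]

z = [1, 2]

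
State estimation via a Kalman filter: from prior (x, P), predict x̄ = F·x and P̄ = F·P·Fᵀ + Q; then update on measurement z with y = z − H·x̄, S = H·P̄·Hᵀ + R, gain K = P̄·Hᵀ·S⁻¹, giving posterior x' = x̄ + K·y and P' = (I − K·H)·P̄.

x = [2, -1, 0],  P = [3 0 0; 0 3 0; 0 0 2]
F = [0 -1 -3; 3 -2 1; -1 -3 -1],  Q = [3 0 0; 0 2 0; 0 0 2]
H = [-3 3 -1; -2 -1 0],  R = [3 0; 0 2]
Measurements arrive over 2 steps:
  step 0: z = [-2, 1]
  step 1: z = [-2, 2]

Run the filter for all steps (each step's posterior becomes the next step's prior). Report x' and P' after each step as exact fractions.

step 0: x' = [-2117/47152, -17103/23576, -3737/23576], P' = [45219/94304 -16719/47152 -103329/47152; -16719/47152 34683/23576 114549/23576; -103329/47152 114549/23576 503331/23576]
step 1: x' = [-1025022141/1788666989, -4501598124/8943334945, 3472617379/1788666989], P' = [533342946/1788666989 39163716/1788666989 -899105904/1788666989; 39163716/1788666989 5253505546/8943334945 2048776494/1788666989; -899105904/1788666989 2048776494/1788666989 9358208016/1788666989]

step 0: x̄ = F·x = [1, 8, 1]
step 0: P̄ = F·P·Fᵀ + Q = [24 0 15; 0 43 7; 15 7 34]
step 0: y = z − H·x̄ = [-22, 11]
step 0: S = H·P̄·Hᵀ + R = [688 52; 52 141]
step 0: K = P̄·Hᵀ·S⁻¹ = [-9771/94304 -7125/23576; 9719/47152 -4491/11788; -3127/47152 -2805/11788]
step 0: x' = x̄ + K·y = [-2117/47152, -17103/23576, -3737/23576]
step 0: P' = (I − K·H)·P̄ = [45219/94304 -16719/47152 -103329/47152; -16719/47152 34683/23576 114549/23576; -103329/47152 114549/23576 503331/23576]
step 1: x̄ = F·x = [14157/11788, 54587/47152, 112209/47152]
step 1: P̄ = F·P·Fᵀ + Q = [1330671/5894 -377823/23576 2596179/23576; -377823/23576 492355/94304 -714087/94304; 2596179/23576 -714087/94304 5630971/94304]
step 1: y = z − H·x̄ = [6007/11788, 262147/47152]
step 1: S = H·P̄·Hᵀ + R = [18484861/5894 37714143/23576; 37714143/23576 79798739/94304]
step 1: K = P̄·Hᵀ·S⁻¹ = [-194477262/1788666989 -552924804/1788666989; 1643059476/8943334945 -2822571353/8943334945; -171520274/1788666989 -125282343/1788666989]
step 1: x' = x̄ + K·y = [-1025022141/1788666989, -4501598124/8943334945, 3472617379/1788666989]
step 1: P' = (I − K·H)·P̄ = [533342946/1788666989 39163716/1788666989 -899105904/1788666989; 39163716/1788666989 5253505546/8943334945 2048776494/1788666989; -899105904/1788666989 2048776494/1788666989 9358208016/1788666989]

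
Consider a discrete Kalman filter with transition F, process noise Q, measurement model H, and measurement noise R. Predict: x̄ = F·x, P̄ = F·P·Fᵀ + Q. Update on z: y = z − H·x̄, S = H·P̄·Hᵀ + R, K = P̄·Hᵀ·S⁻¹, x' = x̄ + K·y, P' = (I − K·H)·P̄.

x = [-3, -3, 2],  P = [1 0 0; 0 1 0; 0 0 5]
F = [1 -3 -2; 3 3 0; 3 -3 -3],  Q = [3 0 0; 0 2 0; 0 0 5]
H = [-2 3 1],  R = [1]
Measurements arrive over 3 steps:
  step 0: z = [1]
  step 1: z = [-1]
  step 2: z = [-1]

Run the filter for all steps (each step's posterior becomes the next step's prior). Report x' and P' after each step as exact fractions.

step 0: x' = [-144/19, -30/19, -550/57], P' = [2547/95 438/95 3766/95; 438/95 172/95 384/95; 3766/95 384/95 19124/285]
step 1: x' = [-16637/10118, -5979/10118, -51325/20236], P' = [7996611/359189 1388580/359189 23529193/718378; 1388580/359189 621214/359189 2013831/718378; 23529193/718378 2013831/718378 81846403/1436756]
step 2: x' = [410115850/466223207, -84118452/466223207, 603593074/466223207], P' = [138085536072/6060901691 1841318097/466223207 203314928675/6060901691; 1841318097/466223207 812299177/466223207 1367085735/466223207; 203314928675/6060901691 1367085735/466223207 352550967440/6060901691]

step 0: x̄ = F·x = [2, -18, -6]
step 0: P̄ = F·P·Fᵀ + Q = [33 -6 42; -6 20 0; 42 0 68]
step 0: y = z − H·x̄ = [65]
step 0: S = H·P̄·Hᵀ + R = [285]
step 0: K = P̄·Hᵀ·S⁻¹ = [-14/95; 24/95; -16/285]
step 0: x' = x̄ + K·y = [-144/19, -30/19, -550/57]
step 0: P' = (I − K·H)·P̄ = [2547/95 438/95 3766/95; 438/95 172/95 384/95; 3766/95 384/95 19124/285]
step 1: x̄ = F·x = [938/57, -522/19, 208/19]
step 1: P̄ = F·P·Fᵀ + Q = [50384/285 -4287/19 14047/95; -4287/19 6509/19 -3195/19; 14047/95 -3195/19 13558/95]
step 1: y = z − H·x̄ = [5893/57]
step 1: S = H·P̄·Hᵀ + R = [1436756/285]
step 1: K = P̄·Hᵀ·S⁻¹ = [-125771/718378; 186795/718378; -187383/1436756]
step 1: x' = x̄ + K·y = [-16637/10118, -5979/10118, -51325/20236]
step 1: P' = (I − K·H)·P̄ = [7996611/359189 1388580/359189 23529193/718378; 1388580/359189 621214/359189 2013831/718378; 23529193/718378 2013831/718378 81846403/1436756]
step 2: x̄ = F·x = [52625/10118, -33924/5059, 90027/20236]
step 2: P̄ = F·P·Fᵀ + Q = [53204627/359189 -66561645/359189 89819535/718378; -66561645/359189 103273243/359189 -48565035/359189; 89819535/718378 -48565035/359189 179512315/1436756]
step 2: y = z − H·x̄ = [507325/20236]
step 2: S = H·P̄·Hᵀ + R = [6060901691/1436756]
step 2: K = P̄·Hᵀ·S⁻¹ = [-1044737686/6060901691; 121347072/466223207; -762546245/6060901691]
step 2: x' = x̄ + K·y = [410115850/466223207, -84118452/466223207, 603593074/466223207]
step 2: P' = (I − K·H)·P̄ = [138085536072/6060901691 1841318097/466223207 203314928675/6060901691; 1841318097/466223207 812299177/466223207 1367085735/466223207; 203314928675/6060901691 1367085735/466223207 352550967440/6060901691]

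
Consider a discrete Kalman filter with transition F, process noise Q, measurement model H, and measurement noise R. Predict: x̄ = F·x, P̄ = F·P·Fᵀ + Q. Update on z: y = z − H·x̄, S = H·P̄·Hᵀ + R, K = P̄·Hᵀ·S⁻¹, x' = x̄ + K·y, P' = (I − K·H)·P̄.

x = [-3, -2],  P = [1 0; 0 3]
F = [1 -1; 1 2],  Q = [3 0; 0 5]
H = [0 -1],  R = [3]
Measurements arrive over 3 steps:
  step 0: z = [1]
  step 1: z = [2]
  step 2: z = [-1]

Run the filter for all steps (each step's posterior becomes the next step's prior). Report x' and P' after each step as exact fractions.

step 0: x' = [-17/7, -13/7], P' = [122/21 -5/7; -5/7 18/7]
step 1: x' = [-259/446, -1153/446], P' = [5713/446 -3/446; -3/446 1149/446]
step 2: x' = [50827/13865, 4832/13865], P' = [229001/13865 10236/13865; 10236/13865 37581/13865]

step 0: x̄ = F·x = [-1, -7]
step 0: P̄ = F·P·Fᵀ + Q = [7 -5; -5 18]
step 0: y = z − H·x̄ = [-6]
step 0: S = H·P̄·Hᵀ + R = [21]
step 0: K = P̄·Hᵀ·S⁻¹ = [5/21; -6/7]
step 0: x' = x̄ + K·y = [-17/7, -13/7]
step 0: P' = (I − K·H)·P̄ = [122/21 -5/7; -5/7 18/7]
step 1: x̄ = F·x = [-4/7, -43/7]
step 1: P̄ = F·P·Fᵀ + Q = [269/21 -1/21; -1/21 383/21]
step 1: y = z − H·x̄ = [-29/7]
step 1: S = H·P̄·Hᵀ + R = [446/21]
step 1: K = P̄·Hᵀ·S⁻¹ = [1/446; -383/446]
step 1: x' = x̄ + K·y = [-259/446, -1153/446]
step 1: P' = (I − K·H)·P̄ = [5713/446 -3/446; -3/446 1149/446]
step 2: x̄ = F·x = [447/223, -2565/446]
step 2: P̄ = F·P·Fᵀ + Q = [4103/223 1706/223; 1706/223 12527/446]
step 2: y = z − H·x̄ = [-3011/446]
step 2: S = H·P̄·Hᵀ + R = [13865/446]
step 2: K = P̄·Hᵀ·S⁻¹ = [-3412/13865; -12527/13865]
step 2: x' = x̄ + K·y = [50827/13865, 4832/13865]
step 2: P' = (I − K·H)·P̄ = [229001/13865 10236/13865; 10236/13865 37581/13865]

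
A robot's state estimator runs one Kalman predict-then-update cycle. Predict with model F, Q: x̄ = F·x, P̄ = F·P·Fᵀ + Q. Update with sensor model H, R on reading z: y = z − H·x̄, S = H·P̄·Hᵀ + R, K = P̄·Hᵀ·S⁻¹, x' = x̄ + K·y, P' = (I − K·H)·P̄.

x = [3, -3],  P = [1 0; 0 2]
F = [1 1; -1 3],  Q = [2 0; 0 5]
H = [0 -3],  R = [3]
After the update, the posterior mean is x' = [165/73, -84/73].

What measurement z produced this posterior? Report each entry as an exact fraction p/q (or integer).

z = [3]

x̄ = F·x = [0, -12]
P̄ = F·P·Fᵀ + Q = [5 5; 5 24]
S = H·P̄·Hᵀ + R = [219]
K = P̄·Hᵀ·S⁻¹ = [-5/73; -24/73]
x' − x̄ = [165/73, 792/73] = K·y
y = (KᵀK)⁻¹·Kᵀ·(x' − x̄) = [-33]
z = y + H·x̄ = [-33] + [36] = [3]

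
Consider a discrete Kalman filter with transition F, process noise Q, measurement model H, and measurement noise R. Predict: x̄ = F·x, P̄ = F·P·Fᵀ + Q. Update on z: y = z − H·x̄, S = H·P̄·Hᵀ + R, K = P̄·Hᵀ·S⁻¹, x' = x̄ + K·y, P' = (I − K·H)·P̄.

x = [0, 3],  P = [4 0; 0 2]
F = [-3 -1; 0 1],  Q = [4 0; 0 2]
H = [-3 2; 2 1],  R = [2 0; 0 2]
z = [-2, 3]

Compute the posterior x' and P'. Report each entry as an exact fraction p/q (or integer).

x' = [2771/2301, 2192/2301]
P' = [452/2301 326/2301; 326/2301 1070/2301]

x̄ = F·x = [-3, 3]
P̄ = F·P·Fᵀ + Q = [42 -2; -2 4]
y = z − H·x̄ = [-17, 6]
S = H·P̄·Hᵀ + R = [420 -246; -246 166]
K = P̄·Hᵀ·S⁻¹ = [-352/2301 205/767; 581/2301 287/767]
x' = x̄ + K·y = [2771/2301, 2192/2301]
P' = (I − K·H)·P̄ = [452/2301 326/2301; 326/2301 1070/2301]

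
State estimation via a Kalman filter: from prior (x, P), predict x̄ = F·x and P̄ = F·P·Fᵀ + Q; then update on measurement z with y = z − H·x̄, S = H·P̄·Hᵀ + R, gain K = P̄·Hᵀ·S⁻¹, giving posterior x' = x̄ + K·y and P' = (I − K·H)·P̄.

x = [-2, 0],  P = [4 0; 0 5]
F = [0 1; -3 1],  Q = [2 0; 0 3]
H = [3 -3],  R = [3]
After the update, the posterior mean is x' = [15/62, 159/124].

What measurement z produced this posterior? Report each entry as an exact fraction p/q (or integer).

z = [-3]

x̄ = F·x = [0, 6]
P̄ = F·P·Fᵀ + Q = [7 5; 5 44]
S = H·P̄·Hᵀ + R = [372]
K = P̄·Hᵀ·S⁻¹ = [1/62; -39/124]
x' − x̄ = [15/62, -585/124] = K·y
y = (KᵀK)⁻¹·Kᵀ·(x' − x̄) = [15]
z = y + H·x̄ = [15] + [-18] = [-3]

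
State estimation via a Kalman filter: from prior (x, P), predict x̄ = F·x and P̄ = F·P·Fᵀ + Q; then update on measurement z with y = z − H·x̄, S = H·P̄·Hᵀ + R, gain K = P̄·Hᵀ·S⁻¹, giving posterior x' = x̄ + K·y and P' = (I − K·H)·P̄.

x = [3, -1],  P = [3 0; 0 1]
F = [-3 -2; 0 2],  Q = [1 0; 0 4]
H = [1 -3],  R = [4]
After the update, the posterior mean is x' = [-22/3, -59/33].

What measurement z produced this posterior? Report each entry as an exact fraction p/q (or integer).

z = [-2]

x̄ = F·x = [-7, -2]
P̄ = F·P·Fᵀ + Q = [32 -4; -4 8]
S = H·P̄·Hᵀ + R = [132]
K = P̄·Hᵀ·S⁻¹ = [1/3; -7/33]
x' − x̄ = [-1/3, 7/33] = K·y
y = (KᵀK)⁻¹·Kᵀ·(x' − x̄) = [-1]
z = y + H·x̄ = [-1] + [-1] = [-2]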